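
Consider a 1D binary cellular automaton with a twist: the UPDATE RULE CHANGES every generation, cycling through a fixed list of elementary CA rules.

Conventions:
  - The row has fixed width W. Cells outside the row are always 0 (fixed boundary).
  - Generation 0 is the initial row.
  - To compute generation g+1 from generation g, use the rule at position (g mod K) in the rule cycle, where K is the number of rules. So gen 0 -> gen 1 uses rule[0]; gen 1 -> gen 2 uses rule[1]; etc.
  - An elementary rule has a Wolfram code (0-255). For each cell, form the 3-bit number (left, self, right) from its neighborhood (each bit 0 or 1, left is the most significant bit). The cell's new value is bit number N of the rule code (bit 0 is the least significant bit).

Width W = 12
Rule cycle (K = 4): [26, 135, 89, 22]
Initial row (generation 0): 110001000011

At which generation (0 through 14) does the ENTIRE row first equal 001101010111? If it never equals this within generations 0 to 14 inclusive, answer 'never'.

Gen 0: 110001000011
Gen 1 (rule 26): 101010100110
Gen 2 (rule 135): 101010101000
Gen 3 (rule 89): 000000000111
Gen 4 (rule 22): 000000001000
Gen 5 (rule 26): 000000010100
Gen 6 (rule 135): 111111110101
Gen 7 (rule 89): 100000010000
Gen 8 (rule 22): 110000111000
Gen 9 (rule 26): 101001100100
Gen 10 (rule 135): 101010001101
Gen 11 (rule 89): 000001101100
Gen 12 (rule 22): 000010000010
Gen 13 (rule 26): 000101000101
Gen 14 (rule 135): 111101011101

Answer: never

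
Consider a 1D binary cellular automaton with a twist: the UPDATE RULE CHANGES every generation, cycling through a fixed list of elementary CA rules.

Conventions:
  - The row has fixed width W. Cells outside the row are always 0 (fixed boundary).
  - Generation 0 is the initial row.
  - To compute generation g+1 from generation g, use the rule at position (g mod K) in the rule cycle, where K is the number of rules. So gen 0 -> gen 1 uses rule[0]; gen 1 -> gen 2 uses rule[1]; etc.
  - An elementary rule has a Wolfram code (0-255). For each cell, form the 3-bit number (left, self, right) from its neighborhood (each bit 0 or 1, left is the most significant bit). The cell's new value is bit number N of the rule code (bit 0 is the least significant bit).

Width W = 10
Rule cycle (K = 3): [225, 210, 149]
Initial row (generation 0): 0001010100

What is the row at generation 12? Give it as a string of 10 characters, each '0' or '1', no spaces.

Gen 0: 0001010100
Gen 1 (rule 225): 1100101001
Gen 2 (rule 210): 0111000110
Gen 3 (rule 149): 0010110001
Gen 4 (rule 225): 1001010100
Gen 5 (rule 210): 0110000010
Gen 6 (rule 149): 0001111011
Gen 7 (rule 225): 1100111101
Gen 8 (rule 210): 0111011100
Gen 9 (rule 149): 0010001011
Gen 10 (rule 225): 1000100101
Gen 11 (rule 210): 0101011000
Gen 12 (rule 149): 0101000111

Answer: 0101000111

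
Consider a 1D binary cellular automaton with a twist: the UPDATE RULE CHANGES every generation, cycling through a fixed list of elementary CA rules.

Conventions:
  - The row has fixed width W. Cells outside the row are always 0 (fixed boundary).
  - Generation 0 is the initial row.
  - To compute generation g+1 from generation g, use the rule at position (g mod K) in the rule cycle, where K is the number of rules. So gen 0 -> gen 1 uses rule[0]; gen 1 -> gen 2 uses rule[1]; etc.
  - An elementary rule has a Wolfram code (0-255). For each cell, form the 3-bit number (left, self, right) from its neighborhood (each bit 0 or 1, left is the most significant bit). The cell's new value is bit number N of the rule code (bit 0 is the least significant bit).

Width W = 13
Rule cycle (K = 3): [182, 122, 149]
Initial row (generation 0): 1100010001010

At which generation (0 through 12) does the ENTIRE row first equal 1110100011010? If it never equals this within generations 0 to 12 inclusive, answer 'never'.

Gen 0: 1100010001010
Gen 1 (rule 182): 0010111011111
Gen 2 (rule 122): 0101101110001
Gen 3 (rule 149): 0100000101101
Gen 4 (rule 182): 1110001110011
Gen 5 (rule 122): 1011011011111
Gen 6 (rule 149): 1000000001110
Gen 7 (rule 182): 1100000010101
Gen 8 (rule 122): 1110000101010
Gen 9 (rule 149): 0101110101011
Gen 10 (rule 182): 1110101111100
Gen 11 (rule 122): 1011011000110
Gen 12 (rule 149): 1000000110001

Answer: never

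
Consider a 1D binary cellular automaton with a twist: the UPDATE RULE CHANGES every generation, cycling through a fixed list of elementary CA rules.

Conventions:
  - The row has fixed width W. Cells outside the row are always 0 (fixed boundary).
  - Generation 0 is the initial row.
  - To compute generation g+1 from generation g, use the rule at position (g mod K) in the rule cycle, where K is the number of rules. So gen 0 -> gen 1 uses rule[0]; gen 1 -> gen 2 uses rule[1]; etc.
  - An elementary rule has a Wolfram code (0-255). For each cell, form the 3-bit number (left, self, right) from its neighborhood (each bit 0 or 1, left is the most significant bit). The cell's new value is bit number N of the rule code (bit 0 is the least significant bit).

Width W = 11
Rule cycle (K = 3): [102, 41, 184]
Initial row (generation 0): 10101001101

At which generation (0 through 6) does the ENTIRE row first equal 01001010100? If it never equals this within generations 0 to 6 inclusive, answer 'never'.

Gen 0: 10101001101
Gen 1 (rule 102): 11111010111
Gen 2 (rule 41): 10000101100
Gen 3 (rule 184): 01000011010
Gen 4 (rule 102): 11000101110
Gen 5 (rule 41): 10010011000
Gen 6 (rule 184): 01001010100

Answer: 6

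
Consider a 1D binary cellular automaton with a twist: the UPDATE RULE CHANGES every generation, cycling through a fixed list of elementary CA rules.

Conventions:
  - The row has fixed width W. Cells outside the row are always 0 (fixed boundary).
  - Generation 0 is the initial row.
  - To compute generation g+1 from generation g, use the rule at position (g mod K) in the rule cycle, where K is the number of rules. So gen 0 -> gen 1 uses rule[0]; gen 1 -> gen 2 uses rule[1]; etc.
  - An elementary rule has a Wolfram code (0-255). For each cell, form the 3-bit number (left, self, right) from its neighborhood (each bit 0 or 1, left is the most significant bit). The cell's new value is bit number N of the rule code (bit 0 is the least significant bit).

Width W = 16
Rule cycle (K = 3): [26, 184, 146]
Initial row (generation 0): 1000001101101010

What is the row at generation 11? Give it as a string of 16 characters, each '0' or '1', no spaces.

Answer: 0010101101000100

Derivation:
Gen 0: 1000001101101010
Gen 1 (rule 26): 0100011001000001
Gen 2 (rule 184): 0010010100100000
Gen 3 (rule 146): 0101100011010000
Gen 4 (rule 26): 1001010110001000
Gen 5 (rule 184): 0100101101000100
Gen 6 (rule 146): 1011000000101010
Gen 7 (rule 26): 0010100001000001
Gen 8 (rule 184): 0001010000100000
Gen 9 (rule 146): 0010001001010000
Gen 10 (rule 26): 0101010110001000
Gen 11 (rule 184): 0010101101000100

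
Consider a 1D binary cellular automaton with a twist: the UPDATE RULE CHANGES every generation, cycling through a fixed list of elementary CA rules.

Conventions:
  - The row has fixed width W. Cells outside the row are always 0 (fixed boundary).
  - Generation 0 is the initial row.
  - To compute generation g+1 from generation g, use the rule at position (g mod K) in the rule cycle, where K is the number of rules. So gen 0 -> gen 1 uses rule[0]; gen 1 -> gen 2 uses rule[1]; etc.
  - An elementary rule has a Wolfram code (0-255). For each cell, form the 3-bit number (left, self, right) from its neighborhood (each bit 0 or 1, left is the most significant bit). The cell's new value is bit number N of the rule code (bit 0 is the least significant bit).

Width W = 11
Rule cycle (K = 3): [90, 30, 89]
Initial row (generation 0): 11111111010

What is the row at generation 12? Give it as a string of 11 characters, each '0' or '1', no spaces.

Gen 0: 11111111010
Gen 1 (rule 90): 10000001001
Gen 2 (rule 30): 11000011111
Gen 3 (rule 89): 11111010001
Gen 4 (rule 90): 10001001010
Gen 5 (rule 30): 11011111011
Gen 6 (rule 89): 11010001011
Gen 7 (rule 90): 11001010011
Gen 8 (rule 30): 10111011110
Gen 9 (rule 89): 00101010011
Gen 10 (rule 90): 01000001111
Gen 11 (rule 30): 11100011000
Gen 12 (rule 89): 10111011111

Answer: 10111011111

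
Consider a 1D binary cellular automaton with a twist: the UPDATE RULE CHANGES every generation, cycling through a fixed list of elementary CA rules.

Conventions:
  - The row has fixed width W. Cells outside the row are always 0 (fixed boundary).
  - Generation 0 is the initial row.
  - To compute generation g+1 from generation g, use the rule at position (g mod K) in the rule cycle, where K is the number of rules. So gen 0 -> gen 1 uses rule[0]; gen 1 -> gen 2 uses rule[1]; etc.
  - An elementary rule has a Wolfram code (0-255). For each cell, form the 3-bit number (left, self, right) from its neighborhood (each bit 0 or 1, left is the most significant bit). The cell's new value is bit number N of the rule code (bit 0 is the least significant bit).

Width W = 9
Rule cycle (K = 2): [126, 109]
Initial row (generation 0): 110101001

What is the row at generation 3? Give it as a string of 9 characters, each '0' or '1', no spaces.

Answer: 110000011

Derivation:
Gen 0: 110101001
Gen 1 (rule 126): 111111111
Gen 2 (rule 109): 100000001
Gen 3 (rule 126): 110000011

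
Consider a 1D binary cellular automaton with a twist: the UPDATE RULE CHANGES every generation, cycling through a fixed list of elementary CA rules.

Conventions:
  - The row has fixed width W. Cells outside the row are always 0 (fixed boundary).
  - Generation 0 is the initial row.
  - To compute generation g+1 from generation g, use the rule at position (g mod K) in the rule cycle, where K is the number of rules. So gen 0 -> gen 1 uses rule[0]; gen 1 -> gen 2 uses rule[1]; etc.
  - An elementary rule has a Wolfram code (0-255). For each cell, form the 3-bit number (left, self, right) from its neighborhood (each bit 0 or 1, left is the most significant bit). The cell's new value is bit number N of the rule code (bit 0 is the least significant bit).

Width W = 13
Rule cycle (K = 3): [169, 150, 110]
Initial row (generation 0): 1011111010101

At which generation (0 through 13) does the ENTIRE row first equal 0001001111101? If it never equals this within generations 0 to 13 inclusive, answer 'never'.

Answer: 5

Derivation:
Gen 0: 1011111010101
Gen 1 (rule 169): 0111110101010
Gen 2 (rule 150): 1011100101011
Gen 3 (rule 110): 1110101111111
Gen 4 (rule 169): 1101011111110
Gen 5 (rule 150): 0001001111101
Gen 6 (rule 110): 0011011000111
Gen 7 (rule 169): 1010110010110
Gen 8 (rule 150): 1010001110001
Gen 9 (rule 110): 1110011010011
Gen 10 (rule 169): 1100010100010
Gen 11 (rule 150): 0010110110111
Gen 12 (rule 110): 0111111111101
Gen 13 (rule 169): 0111111111010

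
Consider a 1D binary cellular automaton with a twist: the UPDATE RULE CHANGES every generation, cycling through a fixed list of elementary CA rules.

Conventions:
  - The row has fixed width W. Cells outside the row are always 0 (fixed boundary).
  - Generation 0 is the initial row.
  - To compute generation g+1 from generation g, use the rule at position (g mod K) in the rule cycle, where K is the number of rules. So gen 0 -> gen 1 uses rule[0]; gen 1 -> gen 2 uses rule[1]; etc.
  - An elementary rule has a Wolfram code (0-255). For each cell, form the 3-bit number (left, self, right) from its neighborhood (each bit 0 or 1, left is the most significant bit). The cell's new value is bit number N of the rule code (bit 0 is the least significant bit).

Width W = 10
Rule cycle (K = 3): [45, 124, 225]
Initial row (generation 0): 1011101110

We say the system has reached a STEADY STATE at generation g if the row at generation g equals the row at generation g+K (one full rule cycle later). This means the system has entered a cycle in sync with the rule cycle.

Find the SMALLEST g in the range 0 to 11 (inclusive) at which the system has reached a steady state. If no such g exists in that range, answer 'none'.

Answer: none

Derivation:
Gen 0: 1011101110
Gen 1 (rule 45): 1110011000
Gen 2 (rule 124): 1011011100
Gen 3 (rule 225): 0101101101
Gen 4 (rule 45): 0111011011
Gen 5 (rule 124): 0101111111
Gen 6 (rule 225): 0010111111
Gen 7 (rule 45): 1011100000
Gen 8 (rule 124): 1110110000
Gen 9 (rule 225): 0111010111
Gen 10 (rule 45): 0100111100
Gen 11 (rule 124): 0110100110
Gen 12 (rule 225): 0011000010
Gen 13 (rule 45): 1010011010
Gen 14 (rule 124): 1111011111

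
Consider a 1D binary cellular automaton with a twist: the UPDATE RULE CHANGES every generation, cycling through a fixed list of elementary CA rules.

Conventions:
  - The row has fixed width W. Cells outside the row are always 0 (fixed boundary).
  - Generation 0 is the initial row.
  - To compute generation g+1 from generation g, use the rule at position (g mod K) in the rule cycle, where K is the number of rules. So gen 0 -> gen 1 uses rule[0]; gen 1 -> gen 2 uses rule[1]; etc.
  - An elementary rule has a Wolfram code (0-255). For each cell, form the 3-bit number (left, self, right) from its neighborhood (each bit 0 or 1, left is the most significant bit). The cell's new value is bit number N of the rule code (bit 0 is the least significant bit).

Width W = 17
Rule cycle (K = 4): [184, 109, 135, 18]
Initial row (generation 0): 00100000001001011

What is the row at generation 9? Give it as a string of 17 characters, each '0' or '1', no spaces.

Answer: 00001010100101000

Derivation:
Gen 0: 00100000001001011
Gen 1 (rule 184): 00010000000100110
Gen 2 (rule 109): 11010111110100110
Gen 3 (rule 135): 00010011100101000
Gen 4 (rule 18): 00101100011000100
Gen 5 (rule 184): 00011010010100010
Gen 6 (rule 109): 11011110011101010
Gen 7 (rule 135): 00001100101001010
Gen 8 (rule 18): 00010011000110001
Gen 9 (rule 184): 00001010100101000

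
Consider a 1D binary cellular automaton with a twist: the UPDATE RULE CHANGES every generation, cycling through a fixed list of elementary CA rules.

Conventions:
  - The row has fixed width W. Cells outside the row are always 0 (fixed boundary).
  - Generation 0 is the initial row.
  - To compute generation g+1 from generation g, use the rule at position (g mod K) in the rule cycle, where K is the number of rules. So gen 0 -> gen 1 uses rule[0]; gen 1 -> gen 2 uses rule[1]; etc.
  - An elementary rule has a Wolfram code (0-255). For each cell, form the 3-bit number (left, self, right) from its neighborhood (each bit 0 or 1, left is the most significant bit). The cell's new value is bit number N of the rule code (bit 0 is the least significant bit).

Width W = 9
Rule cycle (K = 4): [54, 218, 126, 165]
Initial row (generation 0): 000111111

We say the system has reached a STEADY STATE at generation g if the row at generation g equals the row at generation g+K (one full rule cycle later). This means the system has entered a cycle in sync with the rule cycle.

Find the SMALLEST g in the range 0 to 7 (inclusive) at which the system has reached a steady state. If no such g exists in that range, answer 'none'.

Answer: none

Derivation:
Gen 0: 000111111
Gen 1 (rule 54): 001000000
Gen 2 (rule 218): 010100000
Gen 3 (rule 126): 111110000
Gen 4 (rule 165): 011100111
Gen 5 (rule 54): 100011000
Gen 6 (rule 218): 010111100
Gen 7 (rule 126): 111100110
Gen 8 (rule 165): 011000000
Gen 9 (rule 54): 100100000
Gen 10 (rule 218): 011010000
Gen 11 (rule 126): 111111000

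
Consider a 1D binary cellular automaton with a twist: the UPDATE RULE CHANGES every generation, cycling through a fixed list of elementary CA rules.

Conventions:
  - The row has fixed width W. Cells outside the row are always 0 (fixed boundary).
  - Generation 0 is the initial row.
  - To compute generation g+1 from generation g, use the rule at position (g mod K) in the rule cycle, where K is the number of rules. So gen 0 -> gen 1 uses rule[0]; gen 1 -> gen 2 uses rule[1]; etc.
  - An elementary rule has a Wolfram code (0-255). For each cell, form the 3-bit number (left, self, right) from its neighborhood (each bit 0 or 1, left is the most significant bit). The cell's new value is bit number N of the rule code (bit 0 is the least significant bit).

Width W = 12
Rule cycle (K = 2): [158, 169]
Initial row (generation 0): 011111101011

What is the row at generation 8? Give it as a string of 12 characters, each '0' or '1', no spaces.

Gen 0: 011111101011
Gen 1 (rule 158): 111111001010
Gen 2 (rule 169): 111110000100
Gen 3 (rule 158): 111101001110
Gen 4 (rule 169): 111010001100
Gen 5 (rule 158): 110011011010
Gen 6 (rule 169): 100010110100
Gen 7 (rule 158): 110110100110
Gen 8 (rule 169): 101101000100

Answer: 101101000100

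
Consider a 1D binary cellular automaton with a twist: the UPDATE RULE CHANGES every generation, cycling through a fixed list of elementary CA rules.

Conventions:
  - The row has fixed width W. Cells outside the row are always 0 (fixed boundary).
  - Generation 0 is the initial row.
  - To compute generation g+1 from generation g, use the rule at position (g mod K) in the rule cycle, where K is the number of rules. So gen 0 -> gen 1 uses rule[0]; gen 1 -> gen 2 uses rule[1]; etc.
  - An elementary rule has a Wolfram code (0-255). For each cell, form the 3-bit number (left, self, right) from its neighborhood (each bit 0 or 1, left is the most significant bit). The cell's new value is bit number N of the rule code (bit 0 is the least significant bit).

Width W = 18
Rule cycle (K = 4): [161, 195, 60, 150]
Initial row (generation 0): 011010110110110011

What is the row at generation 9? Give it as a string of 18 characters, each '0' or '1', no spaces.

Answer: 000001010100000001

Derivation:
Gen 0: 011010110110110011
Gen 1 (rule 161): 000101001001000000
Gen 2 (rule 195): 111000010010011111
Gen 3 (rule 60): 100100011011010000
Gen 4 (rule 150): 111110100000011000
Gen 5 (rule 161): 011101001111000011
Gen 6 (rule 195): 101100010111011101
Gen 7 (rule 60): 111010011100110011
Gen 8 (rule 150): 010011101011001100
Gen 9 (rule 161): 000001010100000001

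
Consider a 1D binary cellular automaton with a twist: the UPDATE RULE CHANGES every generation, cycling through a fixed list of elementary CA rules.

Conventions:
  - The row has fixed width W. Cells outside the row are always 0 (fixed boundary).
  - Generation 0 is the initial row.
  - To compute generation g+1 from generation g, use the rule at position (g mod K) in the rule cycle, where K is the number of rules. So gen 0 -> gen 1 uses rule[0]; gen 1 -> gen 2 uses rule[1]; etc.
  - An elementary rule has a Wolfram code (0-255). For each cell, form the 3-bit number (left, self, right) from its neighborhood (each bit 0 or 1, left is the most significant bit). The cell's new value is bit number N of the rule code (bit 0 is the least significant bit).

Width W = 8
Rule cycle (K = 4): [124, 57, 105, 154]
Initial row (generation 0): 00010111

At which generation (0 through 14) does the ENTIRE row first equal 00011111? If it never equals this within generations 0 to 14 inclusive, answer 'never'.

Answer: 13

Derivation:
Gen 0: 00010111
Gen 1 (rule 124): 00011101
Gen 2 (rule 57): 11010010
Gen 3 (rule 105): 11100000
Gen 4 (rule 154): 11010000
Gen 5 (rule 124): 11111000
Gen 6 (rule 57): 10000111
Gen 7 (rule 105): 00110101
Gen 8 (rule 154): 01100000
Gen 9 (rule 124): 01110000
Gen 10 (rule 57): 01001111
Gen 11 (rule 105): 00001001
Gen 12 (rule 154): 00010110
Gen 13 (rule 124): 00011111
Gen 14 (rule 57): 11010000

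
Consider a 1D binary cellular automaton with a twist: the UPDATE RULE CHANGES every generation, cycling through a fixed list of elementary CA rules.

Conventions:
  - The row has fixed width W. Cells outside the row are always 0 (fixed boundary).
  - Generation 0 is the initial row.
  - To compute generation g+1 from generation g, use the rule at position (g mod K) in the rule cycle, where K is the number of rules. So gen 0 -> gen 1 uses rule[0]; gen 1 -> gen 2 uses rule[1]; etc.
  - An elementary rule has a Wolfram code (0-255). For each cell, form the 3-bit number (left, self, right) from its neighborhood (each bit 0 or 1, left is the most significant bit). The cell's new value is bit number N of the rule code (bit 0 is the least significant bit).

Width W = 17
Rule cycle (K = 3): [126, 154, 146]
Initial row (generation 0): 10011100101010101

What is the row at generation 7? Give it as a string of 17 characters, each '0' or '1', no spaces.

Answer: 11001101110111111

Derivation:
Gen 0: 10011100101010101
Gen 1 (rule 126): 11110111111111111
Gen 2 (rule 154): 11100111111111110
Gen 3 (rule 146): 01011011111111101
Gen 4 (rule 126): 11111110000000111
Gen 5 (rule 154): 11111101000001110
Gen 6 (rule 146): 01111000100010101
Gen 7 (rule 126): 11001101110111111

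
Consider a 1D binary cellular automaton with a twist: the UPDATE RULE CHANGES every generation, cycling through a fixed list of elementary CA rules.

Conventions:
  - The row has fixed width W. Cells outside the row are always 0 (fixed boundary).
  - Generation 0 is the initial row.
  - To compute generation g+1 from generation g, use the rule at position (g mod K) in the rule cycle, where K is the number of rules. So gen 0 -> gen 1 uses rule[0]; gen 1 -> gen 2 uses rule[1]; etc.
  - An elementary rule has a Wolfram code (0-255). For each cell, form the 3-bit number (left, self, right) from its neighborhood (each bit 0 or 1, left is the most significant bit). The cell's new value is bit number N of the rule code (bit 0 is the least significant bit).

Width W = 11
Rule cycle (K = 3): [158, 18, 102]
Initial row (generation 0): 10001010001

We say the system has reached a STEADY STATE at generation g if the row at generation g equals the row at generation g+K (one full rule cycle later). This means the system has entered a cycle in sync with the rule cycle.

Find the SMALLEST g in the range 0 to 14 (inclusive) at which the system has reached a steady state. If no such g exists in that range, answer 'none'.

Answer: 2

Derivation:
Gen 0: 10001010001
Gen 1 (rule 158): 11011011011
Gen 2 (rule 18): 00000000000
Gen 3 (rule 102): 00000000000
Gen 4 (rule 158): 00000000000
Gen 5 (rule 18): 00000000000
Gen 6 (rule 102): 00000000000
Gen 7 (rule 158): 00000000000
Gen 8 (rule 18): 00000000000
Gen 9 (rule 102): 00000000000
Gen 10 (rule 158): 00000000000
Gen 11 (rule 18): 00000000000
Gen 12 (rule 102): 00000000000
Gen 13 (rule 158): 00000000000
Gen 14 (rule 18): 00000000000
Gen 15 (rule 102): 00000000000
Gen 16 (rule 158): 00000000000
Gen 17 (rule 18): 00000000000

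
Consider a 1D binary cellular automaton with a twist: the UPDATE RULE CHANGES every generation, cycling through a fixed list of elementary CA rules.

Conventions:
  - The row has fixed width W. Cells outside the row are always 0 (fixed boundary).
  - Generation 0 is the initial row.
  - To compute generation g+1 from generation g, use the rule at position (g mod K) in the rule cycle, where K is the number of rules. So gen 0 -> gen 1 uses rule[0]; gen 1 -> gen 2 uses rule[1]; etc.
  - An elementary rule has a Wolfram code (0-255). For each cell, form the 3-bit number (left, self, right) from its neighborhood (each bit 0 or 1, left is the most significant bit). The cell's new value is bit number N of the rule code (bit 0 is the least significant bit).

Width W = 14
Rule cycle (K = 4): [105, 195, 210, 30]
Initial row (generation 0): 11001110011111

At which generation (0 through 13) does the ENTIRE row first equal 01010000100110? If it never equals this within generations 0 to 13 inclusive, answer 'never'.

Answer: 2

Derivation:
Gen 0: 11001110011111
Gen 1 (rule 105): 11001010010001
Gen 2 (rule 195): 01010000100110
Gen 3 (rule 210): 10001001011011
Gen 4 (rule 30): 11011111010010
Gen 5 (rule 105): 11110001100000
Gen 6 (rule 195): 01110110101111
Gen 7 (rule 210): 10110010000111
Gen 8 (rule 30): 10101111001100
Gen 9 (rule 105): 01011001001101
Gen 10 (rule 195): 10001010010100
Gen 11 (rule 210): 01010001100010
Gen 12 (rule 30): 11011011010111
Gen 13 (rule 105): 11111111101101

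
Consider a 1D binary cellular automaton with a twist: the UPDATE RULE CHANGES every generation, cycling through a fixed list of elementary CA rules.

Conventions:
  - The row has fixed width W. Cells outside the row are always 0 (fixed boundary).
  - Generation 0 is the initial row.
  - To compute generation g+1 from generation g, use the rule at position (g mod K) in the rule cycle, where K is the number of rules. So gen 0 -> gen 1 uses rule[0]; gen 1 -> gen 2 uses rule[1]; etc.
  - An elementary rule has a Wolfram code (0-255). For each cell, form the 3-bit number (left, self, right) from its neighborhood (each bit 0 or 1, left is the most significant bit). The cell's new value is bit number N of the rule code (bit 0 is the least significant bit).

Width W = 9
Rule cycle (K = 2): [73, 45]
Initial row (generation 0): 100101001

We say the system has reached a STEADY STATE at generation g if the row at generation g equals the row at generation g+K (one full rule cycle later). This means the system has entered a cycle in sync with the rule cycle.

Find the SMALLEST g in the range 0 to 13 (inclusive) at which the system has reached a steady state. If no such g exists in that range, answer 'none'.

Answer: none

Derivation:
Gen 0: 100101001
Gen 1 (rule 73): 000000000
Gen 2 (rule 45): 111111111
Gen 3 (rule 73): 100000001
Gen 4 (rule 45): 101111101
Gen 5 (rule 73): 001000100
Gen 6 (rule 45): 101010101
Gen 7 (rule 73): 000000000
Gen 8 (rule 45): 111111111
Gen 9 (rule 73): 100000001
Gen 10 (rule 45): 101111101
Gen 11 (rule 73): 001000100
Gen 12 (rule 45): 101010101
Gen 13 (rule 73): 000000000
Gen 14 (rule 45): 111111111
Gen 15 (rule 73): 100000001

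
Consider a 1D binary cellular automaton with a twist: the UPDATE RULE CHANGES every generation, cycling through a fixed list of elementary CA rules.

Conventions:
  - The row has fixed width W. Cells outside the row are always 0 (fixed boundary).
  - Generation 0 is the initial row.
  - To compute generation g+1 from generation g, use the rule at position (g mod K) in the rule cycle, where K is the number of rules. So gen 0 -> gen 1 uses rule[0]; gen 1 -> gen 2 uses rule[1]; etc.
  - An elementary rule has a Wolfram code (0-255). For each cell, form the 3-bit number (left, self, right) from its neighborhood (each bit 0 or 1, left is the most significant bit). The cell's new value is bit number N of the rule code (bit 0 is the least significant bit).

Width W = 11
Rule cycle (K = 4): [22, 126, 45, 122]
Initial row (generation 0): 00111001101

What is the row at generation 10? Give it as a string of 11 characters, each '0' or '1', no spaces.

Answer: 11011100111

Derivation:
Gen 0: 00111001101
Gen 1 (rule 22): 01000110001
Gen 2 (rule 126): 11101111011
Gen 3 (rule 45): 10011000110
Gen 4 (rule 122): 01111101111
Gen 5 (rule 22): 10000000000
Gen 6 (rule 126): 11000000000
Gen 7 (rule 45): 10011111111
Gen 8 (rule 122): 01110000001
Gen 9 (rule 22): 10001000011
Gen 10 (rule 126): 11011100111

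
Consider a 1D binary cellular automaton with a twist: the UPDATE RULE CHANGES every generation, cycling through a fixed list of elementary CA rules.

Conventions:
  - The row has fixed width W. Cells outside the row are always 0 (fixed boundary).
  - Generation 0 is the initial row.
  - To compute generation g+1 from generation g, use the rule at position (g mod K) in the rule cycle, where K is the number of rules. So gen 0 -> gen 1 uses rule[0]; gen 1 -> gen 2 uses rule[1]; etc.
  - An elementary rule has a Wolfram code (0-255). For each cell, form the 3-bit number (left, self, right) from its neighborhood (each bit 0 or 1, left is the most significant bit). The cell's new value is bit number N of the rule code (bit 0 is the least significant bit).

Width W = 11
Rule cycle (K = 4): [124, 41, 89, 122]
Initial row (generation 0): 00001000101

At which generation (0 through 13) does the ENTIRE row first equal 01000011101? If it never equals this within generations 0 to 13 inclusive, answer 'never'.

Gen 0: 00001000101
Gen 1 (rule 124): 00001100111
Gen 2 (rule 41): 11101000100
Gen 3 (rule 89): 10100110011
Gen 4 (rule 122): 01011111111
Gen 5 (rule 124): 01110000001
Gen 6 (rule 41): 01000111100
Gen 7 (rule 89): 00110100111
Gen 8 (rule 122): 01111011101
Gen 9 (rule 124): 01001110111
Gen 10 (rule 41): 00001001100
Gen 11 (rule 89): 11100101111
Gen 12 (rule 122): 10111011001
Gen 13 (rule 124): 11101111101

Answer: never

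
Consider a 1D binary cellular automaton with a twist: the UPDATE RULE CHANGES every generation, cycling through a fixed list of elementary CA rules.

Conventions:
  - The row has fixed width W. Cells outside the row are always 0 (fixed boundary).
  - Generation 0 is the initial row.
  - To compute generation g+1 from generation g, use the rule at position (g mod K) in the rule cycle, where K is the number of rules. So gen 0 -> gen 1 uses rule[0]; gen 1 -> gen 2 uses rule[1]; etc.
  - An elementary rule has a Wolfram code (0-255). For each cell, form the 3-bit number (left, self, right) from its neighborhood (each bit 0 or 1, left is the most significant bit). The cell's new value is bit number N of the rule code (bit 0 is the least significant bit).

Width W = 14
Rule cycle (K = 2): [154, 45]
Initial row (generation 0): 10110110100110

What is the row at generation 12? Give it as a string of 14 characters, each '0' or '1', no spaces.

Gen 0: 10110110100110
Gen 1 (rule 154): 00100100011101
Gen 2 (rule 45): 10100101010011
Gen 3 (rule 154): 00011000001110
Gen 4 (rule 45): 11010011101000
Gen 5 (rule 154): 10001111000100
Gen 6 (rule 45): 10101000010101
Gen 7 (rule 154): 00000100100000
Gen 8 (rule 45): 11110100101111
Gen 9 (rule 154): 11100011001110
Gen 10 (rule 45): 10001010001000
Gen 11 (rule 154): 01010001010100
Gen 12 (rule 45): 01110101111101

Answer: 01110101111101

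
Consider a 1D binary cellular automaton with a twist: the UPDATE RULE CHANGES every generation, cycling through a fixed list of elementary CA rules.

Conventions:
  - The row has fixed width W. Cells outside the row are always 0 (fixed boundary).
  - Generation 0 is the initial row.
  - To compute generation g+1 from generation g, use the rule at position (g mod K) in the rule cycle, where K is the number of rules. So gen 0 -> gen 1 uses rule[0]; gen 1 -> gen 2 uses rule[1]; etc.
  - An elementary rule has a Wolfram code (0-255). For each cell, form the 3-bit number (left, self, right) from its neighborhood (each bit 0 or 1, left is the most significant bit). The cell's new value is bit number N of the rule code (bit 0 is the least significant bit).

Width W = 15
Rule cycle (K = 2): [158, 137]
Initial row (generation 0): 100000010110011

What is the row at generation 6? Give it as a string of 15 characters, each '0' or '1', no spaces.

Answer: 100001100110011

Derivation:
Gen 0: 100000010110011
Gen 1 (rule 158): 110000110101110
Gen 2 (rule 137): 100110100001100
Gen 3 (rule 158): 111100110011010
Gen 4 (rule 137): 111000100010000
Gen 5 (rule 158): 110101110111000
Gen 6 (rule 137): 100001100110011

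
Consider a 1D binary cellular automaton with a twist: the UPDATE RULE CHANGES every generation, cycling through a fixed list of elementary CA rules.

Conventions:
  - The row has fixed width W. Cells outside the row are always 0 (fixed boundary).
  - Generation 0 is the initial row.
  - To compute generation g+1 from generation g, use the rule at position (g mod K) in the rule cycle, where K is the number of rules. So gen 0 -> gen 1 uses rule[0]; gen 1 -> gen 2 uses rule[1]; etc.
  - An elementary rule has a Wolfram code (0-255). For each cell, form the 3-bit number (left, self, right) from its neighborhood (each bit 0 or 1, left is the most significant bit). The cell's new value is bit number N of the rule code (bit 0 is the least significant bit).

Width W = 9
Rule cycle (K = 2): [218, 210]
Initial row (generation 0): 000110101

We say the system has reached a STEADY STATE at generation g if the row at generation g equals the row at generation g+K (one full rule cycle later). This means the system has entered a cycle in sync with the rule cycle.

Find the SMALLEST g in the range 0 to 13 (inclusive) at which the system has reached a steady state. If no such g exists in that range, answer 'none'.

Gen 0: 000110101
Gen 1 (rule 218): 001110000
Gen 2 (rule 210): 010111000
Gen 3 (rule 218): 100111100
Gen 4 (rule 210): 011011110
Gen 5 (rule 218): 111011111
Gen 6 (rule 210): 011001111
Gen 7 (rule 218): 111111111
Gen 8 (rule 210): 011111111
Gen 9 (rule 218): 111111111
Gen 10 (rule 210): 011111111
Gen 11 (rule 218): 111111111
Gen 12 (rule 210): 011111111
Gen 13 (rule 218): 111111111
Gen 14 (rule 210): 011111111
Gen 15 (rule 218): 111111111

Answer: 7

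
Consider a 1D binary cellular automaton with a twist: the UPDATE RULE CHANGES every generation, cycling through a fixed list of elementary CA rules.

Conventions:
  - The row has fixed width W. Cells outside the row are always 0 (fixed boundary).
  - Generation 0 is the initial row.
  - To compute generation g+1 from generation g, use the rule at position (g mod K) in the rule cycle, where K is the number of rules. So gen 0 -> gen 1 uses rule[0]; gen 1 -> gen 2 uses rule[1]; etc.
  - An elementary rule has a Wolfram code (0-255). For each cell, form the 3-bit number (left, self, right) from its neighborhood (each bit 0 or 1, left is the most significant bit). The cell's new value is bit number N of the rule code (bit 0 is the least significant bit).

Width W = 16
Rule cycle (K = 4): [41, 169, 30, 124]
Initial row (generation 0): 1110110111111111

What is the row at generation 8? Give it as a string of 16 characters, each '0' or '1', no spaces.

Gen 0: 1110110111111111
Gen 1 (rule 41): 1001101100000000
Gen 2 (rule 169): 0001011001111111
Gen 3 (rule 30): 0011010111000000
Gen 4 (rule 124): 0011111101100000
Gen 5 (rule 41): 1010000011001111
Gen 6 (rule 169): 0100111010001110
Gen 7 (rule 30): 1111100011011001
Gen 8 (rule 124): 1000110011111101

Answer: 1000110011111101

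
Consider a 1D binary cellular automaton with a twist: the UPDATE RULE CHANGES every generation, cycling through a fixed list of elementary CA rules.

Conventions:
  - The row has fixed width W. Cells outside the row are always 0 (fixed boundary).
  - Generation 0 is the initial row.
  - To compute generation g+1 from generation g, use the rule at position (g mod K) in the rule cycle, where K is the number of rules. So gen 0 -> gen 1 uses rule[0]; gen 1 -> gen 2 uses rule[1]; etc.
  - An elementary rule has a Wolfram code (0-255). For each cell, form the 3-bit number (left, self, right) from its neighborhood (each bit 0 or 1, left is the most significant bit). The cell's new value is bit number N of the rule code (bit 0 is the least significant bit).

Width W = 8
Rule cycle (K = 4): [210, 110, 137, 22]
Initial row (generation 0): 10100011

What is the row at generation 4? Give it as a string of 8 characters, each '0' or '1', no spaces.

Gen 0: 10100011
Gen 1 (rule 210): 00010101
Gen 2 (rule 110): 00111111
Gen 3 (rule 137): 10111110
Gen 4 (rule 22): 10000001

Answer: 10000001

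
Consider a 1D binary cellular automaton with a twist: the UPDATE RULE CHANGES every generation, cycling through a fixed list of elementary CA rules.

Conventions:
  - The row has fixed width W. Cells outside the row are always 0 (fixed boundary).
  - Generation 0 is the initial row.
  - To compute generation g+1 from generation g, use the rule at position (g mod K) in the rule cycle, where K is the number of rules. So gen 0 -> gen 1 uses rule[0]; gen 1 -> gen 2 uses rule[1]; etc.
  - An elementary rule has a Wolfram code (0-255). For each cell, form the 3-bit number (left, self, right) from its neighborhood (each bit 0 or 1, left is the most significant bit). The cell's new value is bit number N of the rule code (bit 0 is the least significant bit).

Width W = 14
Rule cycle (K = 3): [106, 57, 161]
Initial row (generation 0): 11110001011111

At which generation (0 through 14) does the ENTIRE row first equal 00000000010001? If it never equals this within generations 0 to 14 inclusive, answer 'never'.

Answer: 3

Derivation:
Gen 0: 11110001011111
Gen 1 (rule 106): 10010010110001
Gen 2 (rule 57): 01001001101100
Gen 3 (rule 161): 00000000010001
Gen 4 (rule 106): 00000000100010
Gen 5 (rule 57): 11111110011001
Gen 6 (rule 161): 01111100000000
Gen 7 (rule 106): 11000100000000
Gen 8 (rule 57): 10110011111111
Gen 9 (rule 161): 01000001111110
Gen 10 (rule 106): 10000011000010
Gen 11 (rule 57): 01111010111001
Gen 12 (rule 161): 00110101010000
Gen 13 (rule 106): 01111010100000
Gen 14 (rule 57): 01000101011111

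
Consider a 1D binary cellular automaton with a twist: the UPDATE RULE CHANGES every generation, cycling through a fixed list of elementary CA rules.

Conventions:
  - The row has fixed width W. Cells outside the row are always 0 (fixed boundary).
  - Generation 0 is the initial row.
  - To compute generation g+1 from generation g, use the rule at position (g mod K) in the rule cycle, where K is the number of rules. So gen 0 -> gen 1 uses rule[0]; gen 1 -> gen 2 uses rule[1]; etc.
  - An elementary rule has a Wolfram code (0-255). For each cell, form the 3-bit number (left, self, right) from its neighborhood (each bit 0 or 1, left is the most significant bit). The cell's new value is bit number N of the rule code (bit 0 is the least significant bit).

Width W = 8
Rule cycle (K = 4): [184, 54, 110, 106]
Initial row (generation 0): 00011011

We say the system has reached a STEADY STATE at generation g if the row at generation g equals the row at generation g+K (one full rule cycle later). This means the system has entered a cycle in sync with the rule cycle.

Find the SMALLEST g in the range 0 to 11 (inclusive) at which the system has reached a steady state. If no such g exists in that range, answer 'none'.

Gen 0: 00011011
Gen 1 (rule 184): 00010110
Gen 2 (rule 54): 00111001
Gen 3 (rule 110): 01101011
Gen 4 (rule 106): 11110111
Gen 5 (rule 184): 11101110
Gen 6 (rule 54): 00010001
Gen 7 (rule 110): 00110011
Gen 8 (rule 106): 01110111
Gen 9 (rule 184): 01101110
Gen 10 (rule 54): 10010001
Gen 11 (rule 110): 10110011
Gen 12 (rule 106): 01110111
Gen 13 (rule 184): 01101110
Gen 14 (rule 54): 10010001
Gen 15 (rule 110): 10110011

Answer: 8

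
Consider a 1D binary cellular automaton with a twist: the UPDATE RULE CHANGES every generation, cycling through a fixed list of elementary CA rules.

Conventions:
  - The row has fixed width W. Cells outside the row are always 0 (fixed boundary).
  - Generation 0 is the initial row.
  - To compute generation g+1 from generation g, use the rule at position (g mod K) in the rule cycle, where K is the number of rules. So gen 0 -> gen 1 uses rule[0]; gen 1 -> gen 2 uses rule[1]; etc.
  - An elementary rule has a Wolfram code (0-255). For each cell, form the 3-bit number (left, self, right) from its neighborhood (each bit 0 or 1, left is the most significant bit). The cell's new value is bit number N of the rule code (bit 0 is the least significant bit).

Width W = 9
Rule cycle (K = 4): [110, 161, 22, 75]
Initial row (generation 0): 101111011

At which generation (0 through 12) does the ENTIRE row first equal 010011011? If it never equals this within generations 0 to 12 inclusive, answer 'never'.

Answer: never

Derivation:
Gen 0: 101111011
Gen 1 (rule 110): 111001111
Gen 2 (rule 161): 010000110
Gen 3 (rule 22): 111001001
Gen 4 (rule 75): 101010010
Gen 5 (rule 110): 111110110
Gen 6 (rule 161): 011101000
Gen 7 (rule 22): 100001100
Gen 8 (rule 75): 001111101
Gen 9 (rule 110): 011000111
Gen 10 (rule 161): 000010010
Gen 11 (rule 22): 000111111
Gen 12 (rule 75): 111100001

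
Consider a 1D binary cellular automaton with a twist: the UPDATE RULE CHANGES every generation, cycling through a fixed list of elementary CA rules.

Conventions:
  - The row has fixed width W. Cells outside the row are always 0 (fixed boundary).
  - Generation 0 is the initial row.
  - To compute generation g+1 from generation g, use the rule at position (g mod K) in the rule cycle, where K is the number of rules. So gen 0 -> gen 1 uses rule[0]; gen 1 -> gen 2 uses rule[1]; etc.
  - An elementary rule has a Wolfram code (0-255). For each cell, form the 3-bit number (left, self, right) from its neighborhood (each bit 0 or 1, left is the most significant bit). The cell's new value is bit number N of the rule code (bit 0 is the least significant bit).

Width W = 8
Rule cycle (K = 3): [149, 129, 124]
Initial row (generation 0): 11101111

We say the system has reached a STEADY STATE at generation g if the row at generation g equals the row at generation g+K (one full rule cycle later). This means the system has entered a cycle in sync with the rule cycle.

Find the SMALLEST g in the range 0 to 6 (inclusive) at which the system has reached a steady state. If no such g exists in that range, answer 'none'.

Answer: none

Derivation:
Gen 0: 11101111
Gen 1 (rule 149): 01000110
Gen 2 (rule 129): 00010000
Gen 3 (rule 124): 00011000
Gen 4 (rule 149): 11000111
Gen 5 (rule 129): 00010010
Gen 6 (rule 124): 00011011
Gen 7 (rule 149): 11000000
Gen 8 (rule 129): 00011111
Gen 9 (rule 124): 00010001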